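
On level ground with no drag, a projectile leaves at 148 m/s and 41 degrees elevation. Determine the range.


R = v0^2 * sin(2*theta) / g = 148^2 * sin(2*41°) / 9.81 = 2211 m

2211 m


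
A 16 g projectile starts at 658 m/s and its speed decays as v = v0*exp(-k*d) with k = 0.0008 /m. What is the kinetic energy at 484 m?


v = v0*exp(-k*d) = 658*exp(-0.0008*484) = 446.753 m/s
E = 0.5*m*v^2 = 0.5*0.016*446.753^2 = 1597 J

1597 J


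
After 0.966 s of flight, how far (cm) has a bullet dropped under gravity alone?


drop = 0.5*g*t^2 = 0.5*9.81*0.966^2 = 4.57713 m ≈ 457.7 cm

457.7 cm


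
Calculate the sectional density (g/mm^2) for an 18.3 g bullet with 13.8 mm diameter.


SD = m/d^2 = 18.3/13.8^2 = 0.09609 g/mm^2

0.09609 g/mm^2


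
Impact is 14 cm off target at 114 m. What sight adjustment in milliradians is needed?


1 mrad subtends 1 cm per 10 m of range, so adj = error_cm / (dist_m / 10) = 14 / (114/10) = 1.228 mrad

1.228 mrad


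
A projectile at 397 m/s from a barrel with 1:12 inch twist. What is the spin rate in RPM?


twist_m = 12*0.0254 = 0.3048 m
spin = v/twist = 397/0.3048 = 1302.493 rev/s
RPM = spin*60 = 1302.493*60 ≈ 78150 RPM

78150 RPM


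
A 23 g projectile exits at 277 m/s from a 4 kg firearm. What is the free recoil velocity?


v_recoil = m_p * v_p / m_gun = 0.023 * 277 / 4 = 1.593 m/s

1.593 m/s


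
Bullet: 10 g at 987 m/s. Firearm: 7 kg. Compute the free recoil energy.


v_r = m_p*v_p/m_gun = 0.01*987/7 = 1.41 m/s, E_r = 0.5*m_gun*v_r^2 = 0.5*7*1.41^2 = 6.958 J

6.958 J


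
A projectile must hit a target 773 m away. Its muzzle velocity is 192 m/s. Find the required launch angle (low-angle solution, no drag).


sin(2*theta) = R*g/v0^2 = 773*9.81/192^2 = 0.205706, theta = arcsin(0.205706)/2 = 5.935°

5.935 degrees


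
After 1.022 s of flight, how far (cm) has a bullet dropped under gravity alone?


drop = 0.5*g*t^2 = 0.5*9.81*1.022^2 = 5.12319 m ≈ 512.3 cm

512.3 cm


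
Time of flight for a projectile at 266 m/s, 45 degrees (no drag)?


T = 2*v0*sin(theta)/g = 2*266*sin(45°)/9.81 = 38.35 s

38.35 s


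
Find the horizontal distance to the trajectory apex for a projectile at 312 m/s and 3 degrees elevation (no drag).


R = v0^2*sin(2*theta)/g = 312^2*sin(2*3°)/9.81 = 1037.23 m
apex_dist = R/2 = 1037.23/2 = 518.6 m

518.6 m


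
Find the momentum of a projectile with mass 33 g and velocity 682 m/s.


p = m*v = 0.033*682 = 22.51 kg·m/s

22.51 kg·m/s


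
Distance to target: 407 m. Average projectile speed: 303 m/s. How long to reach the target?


t = d/v = 407/303 = 1.343 s

1.343 s


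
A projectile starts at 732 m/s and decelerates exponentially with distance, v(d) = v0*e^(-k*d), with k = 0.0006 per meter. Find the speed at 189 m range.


v = v0*exp(-k*d) = 732*exp(-0.0006*189) = 653.5 m/s

653.5 m/s


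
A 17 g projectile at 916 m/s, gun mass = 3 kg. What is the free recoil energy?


v_r = m_p*v_p/m_gun = 0.017*916/3 = 5.19067 m/s, E_r = 0.5*m_gun*v_r^2 = 0.5*3*5.19067^2 = 40.41 J

40.41 J


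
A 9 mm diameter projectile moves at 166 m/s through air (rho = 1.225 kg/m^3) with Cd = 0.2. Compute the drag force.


A = pi*(d/2)^2 = pi*(9/2000)^2 = 6.36173e-05 m^2
Fd = 0.5*Cd*rho*A*v^2 = 0.5*0.2*1.225*6.36173e-05*166^2 = 0.2147 N

0.2147 N


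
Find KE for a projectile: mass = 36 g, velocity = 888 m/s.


E = 0.5*m*v^2 = 0.5*0.036*888^2 = 14194 J

14194 J


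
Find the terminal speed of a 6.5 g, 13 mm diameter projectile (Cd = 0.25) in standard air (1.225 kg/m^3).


A = pi*(d/2)^2 = pi*(13/2000)^2 = 1.32732e-04 m^2
vt = sqrt(2mg/(Cd*rho*A)) = sqrt(2*0.0065*9.81/(0.25 * 1.225 * 1.32732e-04)) = 56.01 m/s

56.01 m/s


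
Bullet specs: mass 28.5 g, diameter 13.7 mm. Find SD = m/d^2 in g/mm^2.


SD = m/d^2 = 28.5/13.7^2 = 0.1518 g/mm^2

0.1518 g/mm^2


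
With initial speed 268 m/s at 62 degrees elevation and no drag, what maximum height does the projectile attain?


H = (v0*sin(theta))^2 / (2g) = (268*sin(62°))^2 / (2*9.81) = 2854 m

2854 m


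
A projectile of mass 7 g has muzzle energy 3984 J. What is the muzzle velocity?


v = sqrt(2*E/m) = sqrt(2*3984/0.007) = 1067 m/s

1067 m/s


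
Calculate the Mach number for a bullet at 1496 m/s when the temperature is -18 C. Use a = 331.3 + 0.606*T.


a = 331.3 + 0.606*(-18) = 320.392 m/s
M = v/a = 1496/320.392 = 4.669

4.669


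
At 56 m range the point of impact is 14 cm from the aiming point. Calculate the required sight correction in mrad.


1 mrad subtends 1 cm per 10 m of range, so adj = error_cm / (dist_m / 10) = 14 / (56/10) = 2.5 mrad

2.5 mrad


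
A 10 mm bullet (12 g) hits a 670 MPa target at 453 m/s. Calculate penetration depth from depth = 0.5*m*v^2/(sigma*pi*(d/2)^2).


A = pi*(d/2)^2 = pi*(10/2)^2 = 78.5398 mm^2
E = 0.5*m*v^2 = 0.5*0.012*453^2 = 1231.25 J
depth = E/(sigma*A) = 1231.25 J / (670 MPa * 78.5398 mm^2) = 1231.25/(670 * 78.5398) m = 0.0233982 m ≈ 23.4 mm

23.4 mm


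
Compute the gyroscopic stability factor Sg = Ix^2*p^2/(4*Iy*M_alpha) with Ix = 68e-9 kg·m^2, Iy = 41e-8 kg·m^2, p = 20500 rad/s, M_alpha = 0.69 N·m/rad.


Sg = Ix^2 * p^2 / (4 * Iy * M_alpha) = (68e-9)^2 * 20500^2 / (4 * 41e-8 * 0.69) = 1.717

1.717


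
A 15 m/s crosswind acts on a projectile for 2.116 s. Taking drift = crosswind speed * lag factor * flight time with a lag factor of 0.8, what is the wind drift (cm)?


drift = v_wind * lag * t = 15 * 0.8 * 2.116 = 25.392 m ≈ 2539 cm

2539 cm


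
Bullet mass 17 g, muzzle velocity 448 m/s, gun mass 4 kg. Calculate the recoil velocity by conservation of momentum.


v_recoil = m_p * v_p / m_gun = 0.017 * 448 / 4 = 1.904 m/s

1.904 m/s


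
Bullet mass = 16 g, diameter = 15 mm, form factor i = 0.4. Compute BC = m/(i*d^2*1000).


BC = m/(i*d^2*1000) = 16/(0.4 * 15^2 * 1000) = 0.0001778

0.0001778


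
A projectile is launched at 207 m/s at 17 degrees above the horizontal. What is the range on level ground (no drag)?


R = v0^2 * sin(2*theta) / g = 207^2 * sin(2*17°) / 9.81 = 2442 m

2442 m


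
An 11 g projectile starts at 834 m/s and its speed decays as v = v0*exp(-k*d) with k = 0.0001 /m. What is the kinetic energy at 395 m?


v = v0*exp(-k*d) = 834*exp(-0.0001*395) = 801.699 m/s
E = 0.5*m*v^2 = 0.5*0.011*801.699^2 = 3535 J

3535 J


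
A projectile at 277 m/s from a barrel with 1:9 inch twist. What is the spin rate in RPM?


twist_m = 9*0.0254 = 0.2286 m
spin = v/twist = 277/0.2286 = 1211.724 rev/s
RPM = spin*60 = 1211.724*60 ≈ 72703 RPM

72703 RPM


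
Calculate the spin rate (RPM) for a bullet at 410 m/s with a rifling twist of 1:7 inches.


twist_m = 7*0.0254 = 0.1778 m
spin = v/twist = 410/0.1778 = 2305.962 rev/s
RPM = spin*60 = 2305.962*60 ≈ 138358 RPM

138358 RPM


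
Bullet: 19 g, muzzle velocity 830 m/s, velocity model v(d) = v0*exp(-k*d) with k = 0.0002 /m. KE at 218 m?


v = v0*exp(-k*d) = 830*exp(-0.0002*218) = 794.59 m/s
E = 0.5*m*v^2 = 0.5*0.019*794.59^2 = 5998 J

5998 J


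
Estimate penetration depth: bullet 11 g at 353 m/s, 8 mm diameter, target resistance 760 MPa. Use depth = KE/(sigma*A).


A = pi*(d/2)^2 = pi*(8/2)^2 = 50.2655 mm^2
E = 0.5*m*v^2 = 0.5*0.011*353^2 = 685.349 J
depth = E/(sigma*A) = 685.349 J / (760 MPa * 50.2655 mm^2) = 685.349/(760 * 50.2655) m = 0.0179403 m ≈ 17.94 mm

17.94 mm


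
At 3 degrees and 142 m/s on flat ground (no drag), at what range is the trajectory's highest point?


R = v0^2*sin(2*theta)/g = 142^2*sin(2*3°)/9.81 = 214.853 m
apex_dist = R/2 = 214.853/2 = 107.4 m

107.4 m


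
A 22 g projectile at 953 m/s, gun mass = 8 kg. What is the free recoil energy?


v_r = m_p*v_p/m_gun = 0.022*953/8 = 2.62075 m/s, E_r = 0.5*m_gun*v_r^2 = 0.5*8*2.62075^2 = 27.47 J

27.47 J


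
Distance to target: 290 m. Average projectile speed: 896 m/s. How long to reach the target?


t = d/v = 290/896 = 0.3237 s

0.3237 s


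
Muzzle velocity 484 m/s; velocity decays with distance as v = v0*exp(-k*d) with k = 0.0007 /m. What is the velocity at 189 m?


v = v0*exp(-k*d) = 484*exp(-0.0007*189) = 424 m/s

424 m/s


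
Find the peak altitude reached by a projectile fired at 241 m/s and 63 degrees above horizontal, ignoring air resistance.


H = (v0*sin(theta))^2 / (2g) = (241*sin(63°))^2 / (2*9.81) = 2350 m

2350 m


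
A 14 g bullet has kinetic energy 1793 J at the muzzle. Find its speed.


v = sqrt(2*E/m) = sqrt(2*1793/0.014) = 506.1 m/s

506.1 m/s


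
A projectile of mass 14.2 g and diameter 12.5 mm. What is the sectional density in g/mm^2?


SD = m/d^2 = 14.2/12.5^2 = 0.09088 g/mm^2

0.09088 g/mm^2


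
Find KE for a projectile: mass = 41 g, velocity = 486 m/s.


E = 0.5*m*v^2 = 0.5*0.041*486^2 = 4842 J

4842 J


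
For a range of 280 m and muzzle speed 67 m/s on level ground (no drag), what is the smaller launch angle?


sin(2*theta) = R*g/v0^2 = 280*9.81/67^2 = 0.611896, theta = arcsin(0.611896)/2 = 18.86°

18.86 degrees


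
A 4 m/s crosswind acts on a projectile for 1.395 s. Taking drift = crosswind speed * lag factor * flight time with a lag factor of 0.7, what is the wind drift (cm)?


drift = v_wind * lag * t = 4 * 0.7 * 1.395 = 3.906 m ≈ 390.6 cm

390.6 cm


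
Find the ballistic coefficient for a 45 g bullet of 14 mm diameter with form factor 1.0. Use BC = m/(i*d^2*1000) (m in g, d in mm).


BC = m/(i*d^2*1000) = 45/(1.0 * 14^2 * 1000) = 0.0002296

0.0002296


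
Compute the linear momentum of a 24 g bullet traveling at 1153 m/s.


p = m*v = 0.024*1153 = 27.67 kg·m/s

27.67 kg·m/s


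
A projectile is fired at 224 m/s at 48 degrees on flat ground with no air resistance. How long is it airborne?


T = 2*v0*sin(theta)/g = 2*224*sin(48°)/9.81 = 33.94 s

33.94 s


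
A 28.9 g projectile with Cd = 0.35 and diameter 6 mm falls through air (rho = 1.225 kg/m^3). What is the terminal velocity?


A = pi*(d/2)^2 = pi*(6/2000)^2 = 2.82743e-05 m^2
vt = sqrt(2mg/(Cd*rho*A)) = sqrt(2*0.0289*9.81/(0.35 * 1.225 * 2.82743e-05)) = 216.3 m/s

216.3 m/s


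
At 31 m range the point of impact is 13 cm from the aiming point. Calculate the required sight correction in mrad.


1 mrad subtends 1 cm per 10 m of range, so adj = error_cm / (dist_m / 10) = 13 / (31/10) = 4.194 mrad

4.194 mrad


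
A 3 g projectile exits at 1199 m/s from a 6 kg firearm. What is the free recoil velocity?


v_recoil = m_p * v_p / m_gun = 0.003 * 1199 / 6 = 0.5995 m/s

0.5995 m/s


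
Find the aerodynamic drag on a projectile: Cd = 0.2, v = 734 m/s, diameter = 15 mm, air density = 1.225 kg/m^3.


A = pi*(d/2)^2 = pi*(15/2000)^2 = 1.76715e-04 m^2
Fd = 0.5*Cd*rho*A*v^2 = 0.5*0.2*1.225*1.76715e-04*734^2 = 11.66 N

11.66 N


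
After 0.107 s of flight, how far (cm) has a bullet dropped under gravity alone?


drop = 0.5*g*t^2 = 0.5*9.81*0.107^2 = 0.0561573 m ≈ 5.616 cm

5.616 cm


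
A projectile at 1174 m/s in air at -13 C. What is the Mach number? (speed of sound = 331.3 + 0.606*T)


a = 331.3 + 0.606*(-13) = 323.422 m/s
M = v/a = 1174/323.422 = 3.63

3.63


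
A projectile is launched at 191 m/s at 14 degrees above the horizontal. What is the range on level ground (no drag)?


R = v0^2 * sin(2*theta) / g = 191^2 * sin(2*14°) / 9.81 = 1746 m

1746 m


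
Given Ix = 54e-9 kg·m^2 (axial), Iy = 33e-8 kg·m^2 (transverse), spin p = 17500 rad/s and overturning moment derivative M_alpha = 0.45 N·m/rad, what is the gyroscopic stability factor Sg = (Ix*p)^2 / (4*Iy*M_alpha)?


Sg = Ix^2 * p^2 / (4 * Iy * M_alpha) = (54e-9)^2 * 17500^2 / (4 * 33e-8 * 0.45) = 1.503

1.503


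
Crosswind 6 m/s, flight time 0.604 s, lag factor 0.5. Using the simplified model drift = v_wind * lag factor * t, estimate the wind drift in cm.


drift = v_wind * lag * t = 6 * 0.5 * 0.604 = 1.812 m ≈ 181.2 cm

181.2 cm


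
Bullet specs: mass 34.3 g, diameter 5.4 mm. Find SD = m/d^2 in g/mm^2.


SD = m/d^2 = 34.3/5.4^2 = 1.176 g/mm^2

1.176 g/mm^2


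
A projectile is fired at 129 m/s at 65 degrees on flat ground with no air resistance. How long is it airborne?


T = 2*v0*sin(theta)/g = 2*129*sin(65°)/9.81 = 23.84 s

23.84 s


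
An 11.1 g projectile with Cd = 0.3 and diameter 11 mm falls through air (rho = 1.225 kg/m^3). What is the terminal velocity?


A = pi*(d/2)^2 = pi*(11/2000)^2 = 9.50332e-05 m^2
vt = sqrt(2mg/(Cd*rho*A)) = sqrt(2*0.0111*9.81/(0.3 * 1.225 * 9.50332e-05)) = 78.97 m/s

78.97 m/s


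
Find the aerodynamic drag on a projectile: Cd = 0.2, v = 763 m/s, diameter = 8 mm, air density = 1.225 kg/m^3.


A = pi*(d/2)^2 = pi*(8/2000)^2 = 5.02655e-05 m^2
Fd = 0.5*Cd*rho*A*v^2 = 0.5*0.2*1.225*5.02655e-05*763^2 = 3.585 N

3.585 N


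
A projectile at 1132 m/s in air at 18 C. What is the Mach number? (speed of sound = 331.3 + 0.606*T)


a = 331.3 + 0.606*(18) = 342.208 m/s
M = v/a = 1132/342.208 = 3.308

3.308


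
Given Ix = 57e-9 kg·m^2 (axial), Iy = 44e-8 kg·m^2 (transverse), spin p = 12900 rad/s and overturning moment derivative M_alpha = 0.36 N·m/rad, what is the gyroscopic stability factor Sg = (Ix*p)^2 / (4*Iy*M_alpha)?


Sg = Ix^2 * p^2 / (4 * Iy * M_alpha) = (57e-9)^2 * 12900^2 / (4 * 44e-8 * 0.36) = 0.8533

0.8533


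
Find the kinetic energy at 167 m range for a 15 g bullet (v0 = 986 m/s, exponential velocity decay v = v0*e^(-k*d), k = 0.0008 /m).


v = v0*exp(-k*d) = 986*exp(-0.0008*167) = 862.691 m/s
E = 0.5*m*v^2 = 0.5*0.015*862.691^2 = 5582 J

5582 J


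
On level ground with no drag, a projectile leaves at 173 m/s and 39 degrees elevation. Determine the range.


R = v0^2 * sin(2*theta) / g = 173^2 * sin(2*39°) / 9.81 = 2984 m

2984 m


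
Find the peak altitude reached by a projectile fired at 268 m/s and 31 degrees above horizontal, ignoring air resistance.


H = (v0*sin(theta))^2 / (2g) = (268*sin(31°))^2 / (2*9.81) = 971.1 m

971.1 m


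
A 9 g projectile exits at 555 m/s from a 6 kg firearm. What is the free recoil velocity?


v_recoil = m_p * v_p / m_gun = 0.009 * 555 / 6 = 0.8325 m/s

0.8325 m/s


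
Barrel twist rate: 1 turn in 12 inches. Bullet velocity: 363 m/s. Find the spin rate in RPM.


twist_m = 12*0.0254 = 0.3048 m
spin = v/twist = 363/0.3048 = 1190.945 rev/s
RPM = spin*60 = 1190.945*60 ≈ 71457 RPM

71457 RPM


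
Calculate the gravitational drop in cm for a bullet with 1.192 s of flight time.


drop = 0.5*g*t^2 = 0.5*9.81*1.192^2 = 6.96934 m ≈ 696.9 cm

696.9 cm


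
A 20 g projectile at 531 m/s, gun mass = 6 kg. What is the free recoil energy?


v_r = m_p*v_p/m_gun = 0.02*531/6 = 1.77 m/s, E_r = 0.5*m_gun*v_r^2 = 0.5*6*1.77^2 = 9.399 J

9.399 J


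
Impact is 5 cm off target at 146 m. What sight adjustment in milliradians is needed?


1 mrad subtends 1 cm per 10 m of range, so adj = error_cm / (dist_m / 10) = 5 / (146/10) = 0.3425 mrad

0.3425 mrad


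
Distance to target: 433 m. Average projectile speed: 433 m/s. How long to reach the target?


t = d/v = 433/433 = 1 s

1 s


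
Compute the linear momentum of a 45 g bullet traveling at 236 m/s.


p = m*v = 0.045*236 = 10.62 kg·m/s

10.62 kg·m/s


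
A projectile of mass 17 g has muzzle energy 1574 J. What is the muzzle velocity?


v = sqrt(2*E/m) = sqrt(2*1574/0.017) = 430.3 m/s

430.3 m/s


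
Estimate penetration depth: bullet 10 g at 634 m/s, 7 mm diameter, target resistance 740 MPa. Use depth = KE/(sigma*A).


A = pi*(d/2)^2 = pi*(7/2)^2 = 38.4845 mm^2
E = 0.5*m*v^2 = 0.5*0.01*634^2 = 2009.78 J
depth = E/(sigma*A) = 2009.78 J / (740 MPa * 38.4845 mm^2) = 2009.78/(740 * 38.4845) m = 0.0705717 m ≈ 70.57 mm

70.57 mm


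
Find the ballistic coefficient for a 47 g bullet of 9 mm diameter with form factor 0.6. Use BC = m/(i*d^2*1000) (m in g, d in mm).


BC = m/(i*d^2*1000) = 47/(0.6 * 9^2 * 1000) = 0.0009671

0.0009671


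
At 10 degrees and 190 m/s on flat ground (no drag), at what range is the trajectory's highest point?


R = v0^2*sin(2*theta)/g = 190^2*sin(2*10°)/9.81 = 1258.61 m
apex_dist = R/2 = 1258.61/2 = 629.3 m

629.3 m


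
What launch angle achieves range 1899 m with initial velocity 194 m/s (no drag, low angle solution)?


sin(2*theta) = R*g/v0^2 = 1899*9.81/194^2 = 0.494983, theta = arcsin(0.494983)/2 = 14.83°

14.83 degrees


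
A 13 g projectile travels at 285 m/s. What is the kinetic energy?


E = 0.5*m*v^2 = 0.5*0.013*285^2 = 528 J

528 J


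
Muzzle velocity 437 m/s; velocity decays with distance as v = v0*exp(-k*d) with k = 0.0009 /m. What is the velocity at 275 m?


v = v0*exp(-k*d) = 437*exp(-0.0009*275) = 341.2 m/s

341.2 m/s


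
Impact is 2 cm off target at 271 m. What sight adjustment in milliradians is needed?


1 mrad subtends 1 cm per 10 m of range, so adj = error_cm / (dist_m / 10) = 2 / (271/10) = 0.0738 mrad

0.0738 mrad


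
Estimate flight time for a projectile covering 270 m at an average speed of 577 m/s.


t = d/v = 270/577 = 0.4679 s

0.4679 s


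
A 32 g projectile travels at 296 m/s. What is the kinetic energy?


E = 0.5*m*v^2 = 0.5*0.032*296^2 = 1402 J

1402 J


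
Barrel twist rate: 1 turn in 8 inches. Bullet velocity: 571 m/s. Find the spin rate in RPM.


twist_m = 8*0.0254 = 0.2032 m
spin = v/twist = 571/0.2032 = 2810.039 rev/s
RPM = spin*60 = 2810.039*60 ≈ 168602 RPM

168602 RPM


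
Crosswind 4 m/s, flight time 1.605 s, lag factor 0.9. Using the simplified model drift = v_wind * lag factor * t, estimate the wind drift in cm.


drift = v_wind * lag * t = 4 * 0.9 * 1.605 = 5.778 m ≈ 577.8 cm

577.8 cm


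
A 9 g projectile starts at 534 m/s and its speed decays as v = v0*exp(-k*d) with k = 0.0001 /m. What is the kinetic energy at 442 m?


v = v0*exp(-k*d) = 534*exp(-0.0001*442) = 510.911 m/s
E = 0.5*m*v^2 = 0.5*0.009*510.911^2 = 1175 J

1175 J


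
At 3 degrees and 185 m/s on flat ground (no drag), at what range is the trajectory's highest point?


R = v0^2*sin(2*theta)/g = 185^2*sin(2*3°)/9.81 = 364.678 m
apex_dist = R/2 = 364.678/2 = 182.3 m

182.3 m


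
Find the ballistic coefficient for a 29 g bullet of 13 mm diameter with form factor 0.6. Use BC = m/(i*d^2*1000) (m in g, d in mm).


BC = m/(i*d^2*1000) = 29/(0.6 * 13^2 * 1000) = 0.000286

0.000286


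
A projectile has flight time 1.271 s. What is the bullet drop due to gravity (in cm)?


drop = 0.5*g*t^2 = 0.5*9.81*1.271^2 = 7.92374 m ≈ 792.4 cm

792.4 cm


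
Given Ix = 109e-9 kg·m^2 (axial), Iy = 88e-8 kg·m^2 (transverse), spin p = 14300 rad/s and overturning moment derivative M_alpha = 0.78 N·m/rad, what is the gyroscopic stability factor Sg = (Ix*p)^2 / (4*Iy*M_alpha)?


Sg = Ix^2 * p^2 / (4 * Iy * M_alpha) = (109e-9)^2 * 14300^2 / (4 * 88e-8 * 0.78) = 0.8849

0.8849


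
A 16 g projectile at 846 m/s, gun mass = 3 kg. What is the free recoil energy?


v_r = m_p*v_p/m_gun = 0.016*846/3 = 4.512 m/s, E_r = 0.5*m_gun*v_r^2 = 0.5*3*4.512^2 = 30.54 J

30.54 J


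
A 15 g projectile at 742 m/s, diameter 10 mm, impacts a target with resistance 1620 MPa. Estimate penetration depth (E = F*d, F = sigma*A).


A = pi*(d/2)^2 = pi*(10/2)^2 = 78.5398 mm^2
E = 0.5*m*v^2 = 0.5*0.015*742^2 = 4129.23 J
depth = E/(sigma*A) = 4129.23 J / (1620 MPa * 78.5398 mm^2) = 4129.23/(1620 * 78.5398) m = 0.0324537 m ≈ 32.45 mm

32.45 mm


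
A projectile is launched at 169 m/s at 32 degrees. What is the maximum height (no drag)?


H = (v0*sin(theta))^2 / (2g) = (169*sin(32°))^2 / (2*9.81) = 408.8 m

408.8 m


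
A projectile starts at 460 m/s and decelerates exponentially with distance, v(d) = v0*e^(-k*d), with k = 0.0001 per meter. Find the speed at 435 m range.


v = v0*exp(-k*d) = 460*exp(-0.0001*435) = 440.4 m/s

440.4 m/s


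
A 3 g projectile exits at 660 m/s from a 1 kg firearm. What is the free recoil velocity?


v_recoil = m_p * v_p / m_gun = 0.003 * 660 / 1 = 1.98 m/s

1.98 m/s


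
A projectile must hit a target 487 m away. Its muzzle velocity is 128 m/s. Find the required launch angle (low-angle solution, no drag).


sin(2*theta) = R*g/v0^2 = 487*9.81/128^2 = 0.291594, theta = arcsin(0.291594)/2 = 8.477°

8.477 degrees


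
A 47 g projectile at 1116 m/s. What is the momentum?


p = m*v = 0.047*1116 = 52.45 kg·m/s

52.45 kg·m/s


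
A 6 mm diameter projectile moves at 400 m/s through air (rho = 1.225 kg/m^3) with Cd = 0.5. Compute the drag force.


A = pi*(d/2)^2 = pi*(6/2000)^2 = 2.82743e-05 m^2
Fd = 0.5*Cd*rho*A*v^2 = 0.5*0.5*1.225*2.82743e-05*400^2 = 1.385 N

1.385 N


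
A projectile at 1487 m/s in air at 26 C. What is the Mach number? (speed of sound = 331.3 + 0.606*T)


a = 331.3 + 0.606*(26) = 347.056 m/s
M = v/a = 1487/347.056 = 4.285

4.285


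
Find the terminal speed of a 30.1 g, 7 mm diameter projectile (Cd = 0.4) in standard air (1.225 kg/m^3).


A = pi*(d/2)^2 = pi*(7/2000)^2 = 3.84845e-05 m^2
vt = sqrt(2mg/(Cd*rho*A)) = sqrt(2*0.0301*9.81/(0.4 * 1.225 * 3.84845e-05)) = 177 m/s

177 m/s


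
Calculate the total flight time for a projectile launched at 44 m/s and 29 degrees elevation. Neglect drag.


T = 2*v0*sin(theta)/g = 2*44*sin(29°)/9.81 = 4.349 s

4.349 s


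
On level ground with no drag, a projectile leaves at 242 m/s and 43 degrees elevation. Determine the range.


R = v0^2 * sin(2*theta) / g = 242^2 * sin(2*43°) / 9.81 = 5955 m

5955 m


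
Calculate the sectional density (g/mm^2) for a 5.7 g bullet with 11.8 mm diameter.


SD = m/d^2 = 5.7/11.8^2 = 0.04094 g/mm^2

0.04094 g/mm^2


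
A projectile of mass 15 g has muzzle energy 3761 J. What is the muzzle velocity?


v = sqrt(2*E/m) = sqrt(2*3761/0.015) = 708.1 m/s

708.1 m/s


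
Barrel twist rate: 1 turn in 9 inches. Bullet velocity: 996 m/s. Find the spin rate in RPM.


twist_m = 9*0.0254 = 0.2286 m
spin = v/twist = 996/0.2286 = 4356.955 rev/s
RPM = spin*60 = 4356.955*60 ≈ 261417 RPM

261417 RPM


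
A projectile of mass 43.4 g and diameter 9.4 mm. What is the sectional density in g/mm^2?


SD = m/d^2 = 43.4/9.4^2 = 0.4912 g/mm^2

0.4912 g/mm^2


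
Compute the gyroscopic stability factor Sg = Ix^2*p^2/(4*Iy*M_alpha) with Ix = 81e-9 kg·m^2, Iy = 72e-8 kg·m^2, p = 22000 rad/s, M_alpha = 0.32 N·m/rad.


Sg = Ix^2 * p^2 / (4 * Iy * M_alpha) = (81e-9)^2 * 22000^2 / (4 * 72e-8 * 0.32) = 3.446

3.446


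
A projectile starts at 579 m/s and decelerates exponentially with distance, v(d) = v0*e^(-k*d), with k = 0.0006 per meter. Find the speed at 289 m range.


v = v0*exp(-k*d) = 579*exp(-0.0006*289) = 486.8 m/s

486.8 m/s


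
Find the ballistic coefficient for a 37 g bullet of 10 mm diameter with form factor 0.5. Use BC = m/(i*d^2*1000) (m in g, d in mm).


BC = m/(i*d^2*1000) = 37/(0.5 * 10^2 * 1000) = 0.00074

0.00074


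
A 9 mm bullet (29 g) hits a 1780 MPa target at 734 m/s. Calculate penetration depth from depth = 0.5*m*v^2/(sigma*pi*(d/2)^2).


A = pi*(d/2)^2 = pi*(9/2)^2 = 63.6173 mm^2
E = 0.5*m*v^2 = 0.5*0.029*734^2 = 7811.96 J
depth = E/(sigma*A) = 7811.96 J / (1780 MPa * 63.6173 mm^2) = 7811.96/(1780 * 63.6173) m = 0.0689867 m ≈ 68.99 mm

68.99 mm


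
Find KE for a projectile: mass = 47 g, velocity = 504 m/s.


E = 0.5*m*v^2 = 0.5*0.047*504^2 = 5969 J

5969 J


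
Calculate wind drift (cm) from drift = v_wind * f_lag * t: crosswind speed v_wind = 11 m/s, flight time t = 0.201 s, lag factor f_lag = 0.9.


drift = v_wind * lag * t = 11 * 0.9 * 0.201 = 1.9899 m ≈ 199 cm

199 cm


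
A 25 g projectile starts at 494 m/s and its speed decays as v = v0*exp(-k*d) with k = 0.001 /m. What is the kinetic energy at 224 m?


v = v0*exp(-k*d) = 494*exp(-0.001*224) = 394.862 m/s
E = 0.5*m*v^2 = 0.5*0.025*394.862^2 = 1949 J

1949 J


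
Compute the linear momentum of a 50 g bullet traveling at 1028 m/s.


p = m*v = 0.05*1028 = 51.4 kg·m/s

51.4 kg·m/s


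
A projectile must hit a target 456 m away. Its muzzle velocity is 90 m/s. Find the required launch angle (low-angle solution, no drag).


sin(2*theta) = R*g/v0^2 = 456*9.81/90^2 = 0.552267, theta = arcsin(0.552267)/2 = 16.76°

16.76 degrees


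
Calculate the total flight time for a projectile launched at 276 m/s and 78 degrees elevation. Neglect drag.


T = 2*v0*sin(theta)/g = 2*276*sin(78°)/9.81 = 55.04 s

55.04 s


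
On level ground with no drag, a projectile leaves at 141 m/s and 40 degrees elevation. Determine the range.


R = v0^2 * sin(2*theta) / g = 141^2 * sin(2*40°) / 9.81 = 1996 m

1996 m


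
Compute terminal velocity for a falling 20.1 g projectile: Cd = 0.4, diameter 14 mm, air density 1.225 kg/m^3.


A = pi*(d/2)^2 = pi*(14/2000)^2 = 1.53938e-04 m^2
vt = sqrt(2mg/(Cd*rho*A)) = sqrt(2*0.0201*9.81/(0.4 * 1.225 * 1.53938e-04)) = 72.31 m/s

72.31 m/s


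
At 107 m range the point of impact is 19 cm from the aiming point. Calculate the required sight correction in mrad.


1 mrad subtends 1 cm per 10 m of range, so adj = error_cm / (dist_m / 10) = 19 / (107/10) = 1.776 mrad

1.776 mrad


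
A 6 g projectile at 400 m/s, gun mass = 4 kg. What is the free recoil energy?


v_r = m_p*v_p/m_gun = 0.006*400/4 = 0.6 m/s, E_r = 0.5*m_gun*v_r^2 = 0.5*4*0.6^2 = 0.72 J

0.72 J


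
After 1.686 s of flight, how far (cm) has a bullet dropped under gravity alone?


drop = 0.5*g*t^2 = 0.5*9.81*1.686^2 = 13.9429 m ≈ 1394 cm

1394 cm


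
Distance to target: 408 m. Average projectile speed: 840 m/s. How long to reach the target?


t = d/v = 408/840 = 0.4857 s

0.4857 s


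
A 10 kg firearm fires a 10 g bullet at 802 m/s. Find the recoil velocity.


v_recoil = m_p * v_p / m_gun = 0.01 * 802 / 10 = 0.802 m/s

0.802 m/s


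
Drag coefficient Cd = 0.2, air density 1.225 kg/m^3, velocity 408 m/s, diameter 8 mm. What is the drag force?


A = pi*(d/2)^2 = pi*(8/2000)^2 = 5.02655e-05 m^2
Fd = 0.5*Cd*rho*A*v^2 = 0.5*0.2*1.225*5.02655e-05*408^2 = 1.025 N

1.025 N


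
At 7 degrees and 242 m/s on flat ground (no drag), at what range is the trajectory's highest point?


R = v0^2*sin(2*theta)/g = 242^2*sin(2*7°)/9.81 = 1444.23 m
apex_dist = R/2 = 1444.23/2 = 722.1 m

722.1 m


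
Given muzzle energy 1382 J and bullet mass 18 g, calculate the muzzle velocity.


v = sqrt(2*E/m) = sqrt(2*1382/0.018) = 391.9 m/s

391.9 m/s


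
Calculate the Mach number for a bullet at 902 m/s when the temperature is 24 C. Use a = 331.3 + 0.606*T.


a = 331.3 + 0.606*(24) = 345.844 m/s
M = v/a = 902/345.844 = 2.608

2.608


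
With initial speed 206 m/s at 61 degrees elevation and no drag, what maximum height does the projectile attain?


H = (v0*sin(theta))^2 / (2g) = (206*sin(61°))^2 / (2*9.81) = 1655 m

1655 m


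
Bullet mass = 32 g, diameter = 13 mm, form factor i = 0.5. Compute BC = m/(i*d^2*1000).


BC = m/(i*d^2*1000) = 32/(0.5 * 13^2 * 1000) = 0.0003787

0.0003787


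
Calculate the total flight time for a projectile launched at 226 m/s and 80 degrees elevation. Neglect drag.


T = 2*v0*sin(theta)/g = 2*226*sin(80°)/9.81 = 45.38 s

45.38 s


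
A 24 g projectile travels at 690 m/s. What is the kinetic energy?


E = 0.5*m*v^2 = 0.5*0.024*690^2 = 5713 J

5713 J


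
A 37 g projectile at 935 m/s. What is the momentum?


p = m*v = 0.037*935 = 34.59 kg·m/s

34.59 kg·m/s


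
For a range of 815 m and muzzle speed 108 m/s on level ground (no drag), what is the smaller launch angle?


sin(2*theta) = R*g/v0^2 = 815*9.81/108^2 = 0.685455, theta = arcsin(0.685455)/2 = 21.64°

21.64 degrees


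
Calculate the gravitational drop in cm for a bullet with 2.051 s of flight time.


drop = 0.5*g*t^2 = 0.5*9.81*2.051^2 = 20.6334 m ≈ 2063 cm

2063 cm


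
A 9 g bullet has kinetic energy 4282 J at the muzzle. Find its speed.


v = sqrt(2*E/m) = sqrt(2*4282/0.009) = 975.5 m/s

975.5 m/s


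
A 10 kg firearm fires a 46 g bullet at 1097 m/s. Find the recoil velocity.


v_recoil = m_p * v_p / m_gun = 0.046 * 1097 / 10 = 5.046 m/s

5.046 m/s


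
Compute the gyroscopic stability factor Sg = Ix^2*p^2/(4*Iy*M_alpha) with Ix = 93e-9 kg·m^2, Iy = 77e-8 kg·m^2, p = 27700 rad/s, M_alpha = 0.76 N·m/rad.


Sg = Ix^2 * p^2 / (4 * Iy * M_alpha) = (93e-9)^2 * 27700^2 / (4 * 77e-8 * 0.76) = 2.835

2.835


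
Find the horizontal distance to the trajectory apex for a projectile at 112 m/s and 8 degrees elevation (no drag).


R = v0^2*sin(2*theta)/g = 112^2*sin(2*8°)/9.81 = 352.456 m
apex_dist = R/2 = 352.456/2 = 176.2 m

176.2 m


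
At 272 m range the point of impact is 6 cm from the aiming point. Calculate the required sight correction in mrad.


1 mrad subtends 1 cm per 10 m of range, so adj = error_cm / (dist_m / 10) = 6 / (272/10) = 0.2206 mrad

0.2206 mrad


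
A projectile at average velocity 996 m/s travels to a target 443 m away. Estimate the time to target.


t = d/v = 443/996 = 0.4448 s

0.4448 s


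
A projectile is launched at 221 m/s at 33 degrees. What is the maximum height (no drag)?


H = (v0*sin(theta))^2 / (2g) = (221*sin(33°))^2 / (2*9.81) = 738.4 m

738.4 m


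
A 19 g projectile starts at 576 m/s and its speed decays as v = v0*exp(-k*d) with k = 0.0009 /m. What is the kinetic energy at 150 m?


v = v0*exp(-k*d) = 576*exp(-0.0009*150) = 503.26 m/s
E = 0.5*m*v^2 = 0.5*0.019*503.26^2 = 2406 J

2406 J


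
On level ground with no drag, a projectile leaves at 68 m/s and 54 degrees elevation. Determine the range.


R = v0^2 * sin(2*theta) / g = 68^2 * sin(2*54°) / 9.81 = 448.3 m

448.3 m


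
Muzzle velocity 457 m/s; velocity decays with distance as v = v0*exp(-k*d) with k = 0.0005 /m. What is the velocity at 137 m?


v = v0*exp(-k*d) = 457*exp(-0.0005*137) = 426.7 m/s

426.7 m/s


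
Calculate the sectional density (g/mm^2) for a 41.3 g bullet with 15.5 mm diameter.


SD = m/d^2 = 41.3/15.5^2 = 0.1719 g/mm^2

0.1719 g/mm^2


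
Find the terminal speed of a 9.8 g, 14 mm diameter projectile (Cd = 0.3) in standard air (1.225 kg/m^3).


A = pi*(d/2)^2 = pi*(14/2000)^2 = 1.53938e-04 m^2
vt = sqrt(2mg/(Cd*rho*A)) = sqrt(2*0.0098*9.81/(0.3 * 1.225 * 1.53938e-04)) = 58.3 m/s

58.3 m/s


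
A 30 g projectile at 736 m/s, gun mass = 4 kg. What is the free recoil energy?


v_r = m_p*v_p/m_gun = 0.03*736/4 = 5.52 m/s, E_r = 0.5*m_gun*v_r^2 = 0.5*4*5.52^2 = 60.94 J

60.94 J


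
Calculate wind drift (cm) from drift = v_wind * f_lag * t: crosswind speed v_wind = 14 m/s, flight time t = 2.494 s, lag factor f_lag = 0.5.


drift = v_wind * lag * t = 14 * 0.5 * 2.494 = 17.458 m ≈ 1746 cm

1746 cm


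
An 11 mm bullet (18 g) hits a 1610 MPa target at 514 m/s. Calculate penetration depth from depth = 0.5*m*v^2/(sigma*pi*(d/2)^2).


A = pi*(d/2)^2 = pi*(11/2)^2 = 95.0332 mm^2
E = 0.5*m*v^2 = 0.5*0.018*514^2 = 2377.76 J
depth = E/(sigma*A) = 2377.76 J / (1610 MPa * 95.0332 mm^2) = 2377.76/(1610 * 95.0332) m = 0.0155406 m ≈ 15.54 mm

15.54 mm


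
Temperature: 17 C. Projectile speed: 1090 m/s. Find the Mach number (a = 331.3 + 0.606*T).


a = 331.3 + 0.606*(17) = 341.602 m/s
M = v/a = 1090/341.602 = 3.191

3.191


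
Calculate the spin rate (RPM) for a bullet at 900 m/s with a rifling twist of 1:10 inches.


twist_m = 10*0.0254 = 0.254 m
spin = v/twist = 900/0.254 = 3543.307 rev/s
RPM = spin*60 = 3543.307*60 ≈ 212598 RPM

212598 RPM


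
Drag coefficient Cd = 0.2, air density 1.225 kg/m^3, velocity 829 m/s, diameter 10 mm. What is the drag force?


A = pi*(d/2)^2 = pi*(10/2000)^2 = 7.85398e-05 m^2
Fd = 0.5*Cd*rho*A*v^2 = 0.5*0.2*1.225*7.85398e-05*829^2 = 6.612 N

6.612 N


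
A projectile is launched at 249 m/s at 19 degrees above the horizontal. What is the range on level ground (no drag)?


R = v0^2 * sin(2*theta) / g = 249^2 * sin(2*19°) / 9.81 = 3891 m

3891 m


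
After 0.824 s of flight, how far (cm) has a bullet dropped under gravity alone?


drop = 0.5*g*t^2 = 0.5*9.81*0.824^2 = 3.33038 m ≈ 333 cm

333 cm


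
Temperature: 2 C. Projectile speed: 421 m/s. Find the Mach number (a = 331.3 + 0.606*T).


a = 331.3 + 0.606*(2) = 332.512 m/s
M = v/a = 421/332.512 = 1.266

1.266


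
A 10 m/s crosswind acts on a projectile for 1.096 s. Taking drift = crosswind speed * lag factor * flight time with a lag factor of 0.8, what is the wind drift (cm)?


drift = v_wind * lag * t = 10 * 0.8 * 1.096 = 8.768 m ≈ 876.8 cm

876.8 cm


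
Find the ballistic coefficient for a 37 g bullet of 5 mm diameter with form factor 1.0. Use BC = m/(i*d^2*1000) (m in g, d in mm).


BC = m/(i*d^2*1000) = 37/(1.0 * 5^2 * 1000) = 0.00148

0.00148


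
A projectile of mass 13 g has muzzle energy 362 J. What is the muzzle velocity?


v = sqrt(2*E/m) = sqrt(2*362/0.013) = 236 m/s

236 m/s


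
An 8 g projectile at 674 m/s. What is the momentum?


p = m*v = 0.008*674 = 5.392 kg·m/s

5.392 kg·m/s


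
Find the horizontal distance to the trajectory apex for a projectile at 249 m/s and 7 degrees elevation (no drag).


R = v0^2*sin(2*theta)/g = 249^2*sin(2*7°)/9.81 = 1528.99 m
apex_dist = R/2 = 1528.99/2 = 764.5 m

764.5 m


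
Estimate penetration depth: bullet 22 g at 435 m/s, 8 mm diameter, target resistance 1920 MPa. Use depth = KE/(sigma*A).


A = pi*(d/2)^2 = pi*(8/2)^2 = 50.2655 mm^2
E = 0.5*m*v^2 = 0.5*0.022*435^2 = 2081.47 J
depth = E/(sigma*A) = 2081.47 J / (1920 MPa * 50.2655 mm^2) = 2081.47/(1920 * 50.2655) m = 0.0215675 m ≈ 21.57 mm

21.57 mm


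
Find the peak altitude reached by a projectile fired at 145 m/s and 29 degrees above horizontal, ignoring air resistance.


H = (v0*sin(theta))^2 / (2g) = (145*sin(29°))^2 / (2*9.81) = 251.9 m

251.9 m


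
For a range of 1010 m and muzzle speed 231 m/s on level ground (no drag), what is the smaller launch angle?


sin(2*theta) = R*g/v0^2 = 1010*9.81/231^2 = 0.185681, theta = arcsin(0.185681)/2 = 5.35°

5.35 degrees


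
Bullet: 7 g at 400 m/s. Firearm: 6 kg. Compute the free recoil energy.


v_r = m_p*v_p/m_gun = 0.007*400/6 = 0.466667 m/s, E_r = 0.5*m_gun*v_r^2 = 0.5*6*0.466667^2 = 0.6533 J

0.6533 J


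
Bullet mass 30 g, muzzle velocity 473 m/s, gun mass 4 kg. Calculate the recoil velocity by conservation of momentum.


v_recoil = m_p * v_p / m_gun = 0.03 * 473 / 4 = 3.547 m/s

3.547 m/s


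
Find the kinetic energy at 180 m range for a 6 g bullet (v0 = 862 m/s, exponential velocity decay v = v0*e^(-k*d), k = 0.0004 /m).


v = v0*exp(-k*d) = 862*exp(-0.0004*180) = 802.118 m/s
E = 0.5*m*v^2 = 0.5*0.006*802.118^2 = 1930 J

1930 J


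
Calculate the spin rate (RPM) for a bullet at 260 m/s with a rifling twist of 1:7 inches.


twist_m = 7*0.0254 = 0.1778 m
spin = v/twist = 260/0.1778 = 1462.317 rev/s
RPM = spin*60 = 1462.317*60 ≈ 87739 RPM

87739 RPM


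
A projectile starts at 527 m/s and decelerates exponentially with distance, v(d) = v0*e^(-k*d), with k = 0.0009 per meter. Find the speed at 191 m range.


v = v0*exp(-k*d) = 527*exp(-0.0009*191) = 443.8 m/s

443.8 m/s


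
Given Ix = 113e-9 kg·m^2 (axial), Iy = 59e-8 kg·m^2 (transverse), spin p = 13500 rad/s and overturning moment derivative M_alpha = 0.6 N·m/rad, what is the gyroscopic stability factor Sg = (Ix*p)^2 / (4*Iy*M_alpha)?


Sg = Ix^2 * p^2 / (4 * Iy * M_alpha) = (113e-9)^2 * 13500^2 / (4 * 59e-8 * 0.6) = 1.643

1.643


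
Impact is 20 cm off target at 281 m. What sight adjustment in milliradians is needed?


1 mrad subtends 1 cm per 10 m of range, so adj = error_cm / (dist_m / 10) = 20 / (281/10) = 0.7117 mrad

0.7117 mrad


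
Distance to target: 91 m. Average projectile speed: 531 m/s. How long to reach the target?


t = d/v = 91/531 = 0.1714 s

0.1714 s


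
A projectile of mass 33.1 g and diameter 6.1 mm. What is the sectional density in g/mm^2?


SD = m/d^2 = 33.1/6.1^2 = 0.8895 g/mm^2

0.8895 g/mm^2


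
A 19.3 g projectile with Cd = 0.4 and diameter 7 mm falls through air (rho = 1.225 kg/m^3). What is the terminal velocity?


A = pi*(d/2)^2 = pi*(7/2000)^2 = 3.84845e-05 m^2
vt = sqrt(2mg/(Cd*rho*A)) = sqrt(2*0.0193*9.81/(0.4 * 1.225 * 3.84845e-05)) = 141.7 m/s

141.7 m/s


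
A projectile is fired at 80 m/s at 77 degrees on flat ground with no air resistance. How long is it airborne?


T = 2*v0*sin(theta)/g = 2*80*sin(77°)/9.81 = 15.89 s

15.89 s


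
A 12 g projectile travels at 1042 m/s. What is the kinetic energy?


E = 0.5*m*v^2 = 0.5*0.012*1042^2 = 6515 J

6515 J


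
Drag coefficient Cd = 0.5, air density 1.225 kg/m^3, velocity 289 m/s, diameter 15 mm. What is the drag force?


A = pi*(d/2)^2 = pi*(15/2000)^2 = 1.76715e-04 m^2
Fd = 0.5*Cd*rho*A*v^2 = 0.5*0.5*1.225*1.76715e-04*289^2 = 4.52 N

4.52 N


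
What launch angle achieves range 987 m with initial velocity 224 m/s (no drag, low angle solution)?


sin(2*theta) = R*g/v0^2 = 987*9.81/224^2 = 0.19297, theta = arcsin(0.19297)/2 = 5.563°

5.563 degrees


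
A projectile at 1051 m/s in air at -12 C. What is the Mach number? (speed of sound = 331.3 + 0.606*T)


a = 331.3 + 0.606*(-12) = 324.028 m/s
M = v/a = 1051/324.028 = 3.244

3.244


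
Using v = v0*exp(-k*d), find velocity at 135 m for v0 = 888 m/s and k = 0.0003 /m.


v = v0*exp(-k*d) = 888*exp(-0.0003*135) = 852.8 m/s

852.8 m/s


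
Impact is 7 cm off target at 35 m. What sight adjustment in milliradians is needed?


1 mrad subtends 1 cm per 10 m of range, so adj = error_cm / (dist_m / 10) = 7 / (35/10) = 2 mrad

2 mrad


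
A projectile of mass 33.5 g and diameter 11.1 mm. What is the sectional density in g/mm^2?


SD = m/d^2 = 33.5/11.1^2 = 0.2719 g/mm^2

0.2719 g/mm^2


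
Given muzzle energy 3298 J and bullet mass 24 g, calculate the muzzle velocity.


v = sqrt(2*E/m) = sqrt(2*3298/0.024) = 524.2 m/s

524.2 m/s


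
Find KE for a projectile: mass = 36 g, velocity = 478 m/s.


E = 0.5*m*v^2 = 0.5*0.036*478^2 = 4113 J

4113 J


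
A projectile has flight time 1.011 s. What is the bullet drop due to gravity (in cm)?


drop = 0.5*g*t^2 = 0.5*9.81*1.011^2 = 5.0135 m ≈ 501.4 cm

501.4 cm


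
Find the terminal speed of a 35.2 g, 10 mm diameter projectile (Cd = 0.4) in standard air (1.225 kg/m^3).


A = pi*(d/2)^2 = pi*(10/2000)^2 = 7.85398e-05 m^2
vt = sqrt(2mg/(Cd*rho*A)) = sqrt(2*0.0352*9.81/(0.4 * 1.225 * 7.85398e-05)) = 134 m/s

134 m/s


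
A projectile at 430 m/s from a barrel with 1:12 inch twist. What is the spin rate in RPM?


twist_m = 12*0.0254 = 0.3048 m
spin = v/twist = 430/0.3048 = 1410.761 rev/s
RPM = spin*60 = 1410.761*60 ≈ 84646 RPM

84646 RPM


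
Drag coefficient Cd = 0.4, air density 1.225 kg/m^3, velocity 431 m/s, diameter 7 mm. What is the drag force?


A = pi*(d/2)^2 = pi*(7/2000)^2 = 3.84845e-05 m^2
Fd = 0.5*Cd*rho*A*v^2 = 0.5*0.4*1.225*3.84845e-05*431^2 = 1.751 N

1.751 N


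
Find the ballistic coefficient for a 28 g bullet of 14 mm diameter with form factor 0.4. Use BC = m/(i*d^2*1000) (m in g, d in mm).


BC = m/(i*d^2*1000) = 28/(0.4 * 14^2 * 1000) = 0.0003571

0.0003571


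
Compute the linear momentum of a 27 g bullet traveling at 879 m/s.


p = m*v = 0.027*879 = 23.73 kg·m/s

23.73 kg·m/s


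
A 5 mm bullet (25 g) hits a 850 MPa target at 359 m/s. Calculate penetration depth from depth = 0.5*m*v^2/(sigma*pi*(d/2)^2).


A = pi*(d/2)^2 = pi*(5/2)^2 = 19.635 mm^2
E = 0.5*m*v^2 = 0.5*0.025*359^2 = 1611.01 J
depth = E/(sigma*A) = 1611.01 J / (850 MPa * 19.635 mm^2) = 1611.01/(850 * 19.635) m = 0.0965273 m ≈ 96.53 mm

96.53 mm


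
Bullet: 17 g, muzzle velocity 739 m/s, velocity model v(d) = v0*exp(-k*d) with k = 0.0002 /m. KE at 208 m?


v = v0*exp(-k*d) = 739*exp(-0.0002*208) = 708.888 m/s
E = 0.5*m*v^2 = 0.5*0.017*708.888^2 = 4271 J

4271 J
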